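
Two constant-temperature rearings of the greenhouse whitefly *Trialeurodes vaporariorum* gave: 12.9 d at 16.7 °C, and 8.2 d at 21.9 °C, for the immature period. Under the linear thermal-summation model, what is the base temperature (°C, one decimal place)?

Equal thermal constants: D₁(T₁ − T_b) = D₂(T₂ − T_b).
12.9·(16.7 − T_b) = 8.2·(21.9 − T_b)
T_b = (12.9·16.7 − 8.2·21.9) / (12.9 − 8.2) = 35.85 / 4.7 = 7.628 °C ≈ 7.6 °C.

7.6 °C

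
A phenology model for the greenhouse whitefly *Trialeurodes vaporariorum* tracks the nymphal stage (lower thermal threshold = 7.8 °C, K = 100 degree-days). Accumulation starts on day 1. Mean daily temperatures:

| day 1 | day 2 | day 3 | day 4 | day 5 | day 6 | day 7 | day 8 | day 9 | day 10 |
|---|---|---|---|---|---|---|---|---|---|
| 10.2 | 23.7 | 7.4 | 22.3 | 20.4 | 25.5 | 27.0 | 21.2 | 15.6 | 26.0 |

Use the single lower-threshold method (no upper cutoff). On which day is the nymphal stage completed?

day 9

Daily DD above 7.8 °C: 2.4, 15.9, 0.0, 14.5, 12.6, 17.7, 19.2, 13.4, 7.8, 18.2.
Cumulative: 2.4, 18.3, 18.3, 32.8, 45.4, 63.1, 82.3, 95.7, 103.5, 121.7.
The total first reaches 100 DD on day 9.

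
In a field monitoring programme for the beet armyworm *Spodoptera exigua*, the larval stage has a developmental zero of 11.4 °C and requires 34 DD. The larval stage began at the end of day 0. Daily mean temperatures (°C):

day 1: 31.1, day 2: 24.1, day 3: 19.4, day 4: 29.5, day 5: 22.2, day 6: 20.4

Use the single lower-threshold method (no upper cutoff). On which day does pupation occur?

day 3

Daily DD above 11.4 °C: 19.7, 12.7, 8.0, 18.1, 10.8, 9.0.
Cumulative: 19.7, 32.4, 40.4, 58.5, 69.3, 78.3.
The total first reaches 34 DD on day 3.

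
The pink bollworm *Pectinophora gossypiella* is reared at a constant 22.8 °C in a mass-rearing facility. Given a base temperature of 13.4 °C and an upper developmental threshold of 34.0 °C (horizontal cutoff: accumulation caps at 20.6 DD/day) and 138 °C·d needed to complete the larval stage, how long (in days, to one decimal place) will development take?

14.7 days

Daily accumulation = 22.8 − 13.4 = 9.4 DD/day.
Duration = 138 / 9.4 = 14.681 ≈ 14.7 days.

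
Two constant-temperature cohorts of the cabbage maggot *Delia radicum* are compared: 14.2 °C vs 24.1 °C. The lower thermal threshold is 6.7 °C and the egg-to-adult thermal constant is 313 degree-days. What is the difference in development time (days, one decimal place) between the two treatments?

At 14.2 °C: 313 / (14.2 − 6.7) = 313 / 7.5 = 41.733 d.
At 24.1 °C: 313 / (24.1 − 6.7) = 313 / 17.4 = 17.989 d.
Difference = |41.733 − 17.989| = 23.745 ≈ 23.7 days.

23.7 days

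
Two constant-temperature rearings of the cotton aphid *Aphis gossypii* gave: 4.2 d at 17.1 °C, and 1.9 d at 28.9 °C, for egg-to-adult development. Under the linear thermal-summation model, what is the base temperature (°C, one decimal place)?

Linear rate model ⇒ the product D·(T − T_b) is constant across temperatures.
4.2·(17.1 − T_b) = 1.9·(28.9 − T_b)
T_b = (4.2·17.1 − 1.9·28.9) / (4.2 − 1.9) = 16.91 / 2.3 = 7.352 °C ≈ 7.4 °C.

7.4 °C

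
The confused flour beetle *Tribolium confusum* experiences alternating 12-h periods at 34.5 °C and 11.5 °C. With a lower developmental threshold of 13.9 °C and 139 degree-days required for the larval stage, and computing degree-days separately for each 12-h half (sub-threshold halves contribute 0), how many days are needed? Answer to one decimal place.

Day half: max(0, 34.5 − 13.9) × 0.5 = 20.6 × 0.5 = 10.30 DD.
Night half: max(0, 11.5 − 13.9) × 0.5 = 0.0 × 0.5 = 0.00 DD.
Per 24 h: 10.30 DD/day.
Duration = 139 / 10.30 = 13.495 ≈ 13.5 days.

13.5 days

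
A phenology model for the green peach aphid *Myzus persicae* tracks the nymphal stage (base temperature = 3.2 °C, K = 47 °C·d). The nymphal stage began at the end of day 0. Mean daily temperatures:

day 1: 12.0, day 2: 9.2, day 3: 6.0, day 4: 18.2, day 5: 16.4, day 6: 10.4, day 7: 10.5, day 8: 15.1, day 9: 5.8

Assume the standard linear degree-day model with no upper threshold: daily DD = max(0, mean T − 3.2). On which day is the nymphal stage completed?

Daily DD above 3.2 °C: 8.8, 6.0, 2.8, 15.0, 13.2, 7.2, 7.3, 11.9, 2.6.
Cumulative: 8.8, 14.8, 17.6, 32.6, 45.8, 53.0, 60.3, 72.2, 74.8.
The total first reaches 47 DD on day 6.

day 6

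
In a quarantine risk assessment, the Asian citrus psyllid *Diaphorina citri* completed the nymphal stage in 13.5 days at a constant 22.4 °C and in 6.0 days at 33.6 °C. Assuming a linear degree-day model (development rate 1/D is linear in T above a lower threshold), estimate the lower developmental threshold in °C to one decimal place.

Under the model K = D·(T − T_b), so D₁·(T₁ − T_b) = D₂·(T₂ − T_b).
13.5·(22.4 − T_b) = 6.0·(33.6 − T_b)
T_b = (13.5·22.4 − 6.0·33.6) / (13.5 − 6.0) = 100.80 / 7.5 = 13.440 °C ≈ 13.4 °C.

13.4 °C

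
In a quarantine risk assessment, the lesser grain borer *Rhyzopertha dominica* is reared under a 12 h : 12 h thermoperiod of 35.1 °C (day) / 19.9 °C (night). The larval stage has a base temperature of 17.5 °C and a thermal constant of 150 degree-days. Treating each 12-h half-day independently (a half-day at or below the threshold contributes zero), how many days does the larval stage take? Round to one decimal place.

15.0 days

Day half: max(0, 35.1 − 17.5) × 0.5 = 17.6 × 0.5 = 8.80 DD.
Night half: max(0, 19.9 − 17.5) × 0.5 = 2.4 × 0.5 = 1.20 DD.
Per 24 h: 10.00 DD/day.
Duration = 150 / 10.00 = 15.000 ≈ 15.0 days.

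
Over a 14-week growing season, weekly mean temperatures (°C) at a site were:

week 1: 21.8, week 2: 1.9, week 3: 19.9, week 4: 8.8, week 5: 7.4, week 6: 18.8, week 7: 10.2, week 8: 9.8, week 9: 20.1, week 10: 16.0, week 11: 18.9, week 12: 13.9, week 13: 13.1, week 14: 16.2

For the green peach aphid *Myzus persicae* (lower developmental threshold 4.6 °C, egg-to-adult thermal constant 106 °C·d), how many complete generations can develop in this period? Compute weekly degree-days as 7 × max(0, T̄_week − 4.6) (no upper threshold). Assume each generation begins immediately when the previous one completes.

8 generations

Weekly DD (7 × max(0, T̄ − 4.6)): 120.4, 0.0, 107.1, 29.4, 19.6, 99.4, 39.2, 36.4, 108.5, 79.8, 100.1, 65.1, 59.5, 81.2.
Season total = 945.7 DD.
Complete generations = ⌊945.7 / 106⌋ = 8.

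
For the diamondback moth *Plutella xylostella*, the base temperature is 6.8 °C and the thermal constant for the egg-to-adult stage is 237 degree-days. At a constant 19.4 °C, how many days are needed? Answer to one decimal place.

Daily accumulation = 19.4 − 6.8 = 12.6 DD/day.
Duration = 237 / 12.6 = 18.810 ≈ 18.8 days.

18.8 days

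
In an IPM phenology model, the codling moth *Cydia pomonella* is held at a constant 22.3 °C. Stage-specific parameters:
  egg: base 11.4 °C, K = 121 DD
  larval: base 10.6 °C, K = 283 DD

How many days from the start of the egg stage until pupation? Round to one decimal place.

egg: 121 / (22.3 − 11.4) = 121 / 10.9 = 11.101 d.
larval: 283 / (22.3 − 10.6) = 283 / 11.7 = 24.188 d.
Sum = 35.289 ≈ 35.3 days.

35.3 days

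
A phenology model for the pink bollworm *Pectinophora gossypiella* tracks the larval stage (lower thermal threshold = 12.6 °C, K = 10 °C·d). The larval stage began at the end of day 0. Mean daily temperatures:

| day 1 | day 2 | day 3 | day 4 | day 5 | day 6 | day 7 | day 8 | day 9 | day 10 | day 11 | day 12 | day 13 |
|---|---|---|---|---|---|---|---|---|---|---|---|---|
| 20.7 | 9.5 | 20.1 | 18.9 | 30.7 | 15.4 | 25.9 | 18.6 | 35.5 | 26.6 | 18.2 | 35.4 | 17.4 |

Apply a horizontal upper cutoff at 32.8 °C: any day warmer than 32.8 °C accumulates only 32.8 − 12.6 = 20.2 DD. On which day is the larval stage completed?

Daily DD above 12.6 °C (capped at 20.2): 8.1, 0.0, 7.5, 6.3, 18.1, 2.8, 13.3, 6.0, 20.2, 14.0, 5.6, 20.2, 4.8.
Cumulative: 8.1, 8.1, 15.6, 21.9, 40.0, 42.8, 56.1, 62.1, 82.3, 96.3, 101.9, 122.1, 126.9.
The total first reaches 10 DD on day 3.

day 3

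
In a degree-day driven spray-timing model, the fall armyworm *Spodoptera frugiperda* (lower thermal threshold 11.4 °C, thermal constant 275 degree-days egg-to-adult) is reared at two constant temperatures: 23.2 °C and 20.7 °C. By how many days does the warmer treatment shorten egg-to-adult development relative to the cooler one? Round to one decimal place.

At 23.2 °C: 275 / (23.2 − 11.4) = 275 / 11.8 = 23.305 d.
At 20.7 °C: 275 / (20.7 − 11.4) = 275 / 9.3 = 29.570 d.
Difference = |23.305 − 29.570| = 6.265 ≈ 6.3 days.

6.3 days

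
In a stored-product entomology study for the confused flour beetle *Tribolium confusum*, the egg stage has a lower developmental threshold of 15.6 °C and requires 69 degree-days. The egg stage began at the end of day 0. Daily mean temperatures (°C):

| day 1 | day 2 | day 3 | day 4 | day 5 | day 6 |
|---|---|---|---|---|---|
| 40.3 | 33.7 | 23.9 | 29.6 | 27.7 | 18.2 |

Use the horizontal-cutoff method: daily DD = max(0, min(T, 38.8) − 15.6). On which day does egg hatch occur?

Daily DD above 15.6 °C (capped at 23.2): 23.2, 18.1, 8.3, 14.0, 12.1, 2.6.
Cumulative: 23.2, 41.3, 49.6, 63.6, 75.7, 78.3.
The total first reaches 69 DD on day 5.

day 5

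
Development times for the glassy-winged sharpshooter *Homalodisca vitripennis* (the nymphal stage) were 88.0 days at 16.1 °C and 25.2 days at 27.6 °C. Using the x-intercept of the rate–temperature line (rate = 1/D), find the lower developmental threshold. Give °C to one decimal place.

Under the model K = D·(T − T_b), so D₁·(T₁ − T_b) = D₂·(T₂ − T_b).
88.0·(16.1 − T_b) = 25.2·(27.6 − T_b)
T_b = (88.0·16.1 − 25.2·27.6) / (88.0 − 25.2) = 721.28 / 62.8 = 11.485 °C ≈ 11.5 °C.

11.5 °C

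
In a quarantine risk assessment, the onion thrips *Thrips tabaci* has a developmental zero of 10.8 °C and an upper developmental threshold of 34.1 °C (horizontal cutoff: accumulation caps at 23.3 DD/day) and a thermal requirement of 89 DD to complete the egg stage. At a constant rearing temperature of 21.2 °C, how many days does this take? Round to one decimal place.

Daily accumulation = 21.2 − 10.8 = 10.4 DD/day.
Duration = 89 / 10.4 = 8.558 ≈ 8.6 days.

8.6 days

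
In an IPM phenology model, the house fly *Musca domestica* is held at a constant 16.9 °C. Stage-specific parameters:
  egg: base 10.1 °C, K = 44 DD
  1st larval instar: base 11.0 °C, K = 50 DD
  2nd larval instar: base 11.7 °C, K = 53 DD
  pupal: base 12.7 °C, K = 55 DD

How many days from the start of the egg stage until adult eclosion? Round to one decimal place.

egg: 44 / (16.9 − 10.1) = 44 / 6.8 = 6.471 d.
1st larval instar: 50 / (16.9 − 11.0) = 50 / 5.9 = 8.475 d.
2nd larval instar: 53 / (16.9 − 11.7) = 53 / 5.2 = 10.192 d.
pupal: 55 / (16.9 − 12.7) = 55 / 4.2 = 13.095 d.
Sum = 38.233 ≈ 38.2 days.

38.2 days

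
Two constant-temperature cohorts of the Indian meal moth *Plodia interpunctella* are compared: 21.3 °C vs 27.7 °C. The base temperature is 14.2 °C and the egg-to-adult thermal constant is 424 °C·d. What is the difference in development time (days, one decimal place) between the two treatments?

At 21.3 °C: 424 / (21.3 − 14.2) = 424 / 7.1 = 59.718 d.
At 27.7 °C: 424 / (27.7 − 14.2) = 424 / 13.5 = 31.407 d.
Difference = |59.718 − 31.407| = 28.311 ≈ 28.3 days.

28.3 days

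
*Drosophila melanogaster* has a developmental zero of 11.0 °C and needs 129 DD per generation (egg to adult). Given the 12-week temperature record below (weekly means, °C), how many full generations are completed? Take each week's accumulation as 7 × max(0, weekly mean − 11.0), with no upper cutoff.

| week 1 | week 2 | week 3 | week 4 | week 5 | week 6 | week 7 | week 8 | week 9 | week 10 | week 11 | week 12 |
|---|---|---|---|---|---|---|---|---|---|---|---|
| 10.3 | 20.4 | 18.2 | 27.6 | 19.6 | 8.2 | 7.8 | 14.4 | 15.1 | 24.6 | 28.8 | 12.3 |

Weekly DD (7 × max(0, T̄ − 11.0)): 0.0, 65.8, 50.4, 116.2, 60.2, 0.0, 0.0, 23.8, 28.7, 95.2, 124.6, 9.1.
Season total = 574.0 DD.
Complete generations = ⌊574.0 / 129⌋ = 4.

4 generations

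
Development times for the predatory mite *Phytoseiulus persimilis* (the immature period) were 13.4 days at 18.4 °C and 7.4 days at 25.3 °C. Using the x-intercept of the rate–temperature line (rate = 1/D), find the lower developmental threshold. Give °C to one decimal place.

9.9 °C

Equal thermal constants: D₁(T₁ − T_b) = D₂(T₂ − T_b).
13.4·(18.4 − T_b) = 7.4·(25.3 − T_b)
T_b = (13.4·18.4 − 7.4·25.3) / (13.4 − 7.4) = 59.34 / 6.0 = 9.890 °C ≈ 9.9 °C.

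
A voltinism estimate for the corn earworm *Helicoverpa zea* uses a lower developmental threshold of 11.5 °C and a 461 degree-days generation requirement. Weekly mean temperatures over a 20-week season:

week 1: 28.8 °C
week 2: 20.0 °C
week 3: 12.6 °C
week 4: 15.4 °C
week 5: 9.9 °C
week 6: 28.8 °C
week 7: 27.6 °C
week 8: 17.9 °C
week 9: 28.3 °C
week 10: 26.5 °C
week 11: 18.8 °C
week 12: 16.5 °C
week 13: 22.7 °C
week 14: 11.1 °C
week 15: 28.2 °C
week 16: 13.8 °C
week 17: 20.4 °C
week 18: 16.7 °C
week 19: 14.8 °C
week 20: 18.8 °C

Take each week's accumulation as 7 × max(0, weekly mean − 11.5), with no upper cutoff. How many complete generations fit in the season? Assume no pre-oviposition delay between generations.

Weekly DD (7 × max(0, T̄ − 11.5)): 121.1, 59.5, 7.7, 27.3, 0.0, 121.1, 112.7, 44.8, 117.6, 105.0, 51.1, 35.0, 78.4, 0.0, 116.9, 16.1, 62.3, 36.4, 23.1, 51.1.
Season total = 1187.2 DD.
Complete generations = ⌊1187.2 / 461⌋ = 2.

2 generations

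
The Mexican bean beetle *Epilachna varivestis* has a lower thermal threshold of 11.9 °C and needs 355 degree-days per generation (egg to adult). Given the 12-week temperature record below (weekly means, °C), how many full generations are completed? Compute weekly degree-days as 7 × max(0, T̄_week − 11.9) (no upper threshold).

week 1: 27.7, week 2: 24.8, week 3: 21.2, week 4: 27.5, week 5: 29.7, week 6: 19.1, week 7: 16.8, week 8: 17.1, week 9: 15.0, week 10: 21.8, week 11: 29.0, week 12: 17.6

Weekly DD (7 × max(0, T̄ − 11.9)): 110.6, 90.3, 65.1, 109.2, 124.6, 50.4, 34.3, 36.4, 21.7, 69.3, 119.7, 39.9.
Season total = 871.5 DD.
Complete generations = ⌊871.5 / 355⌋ = 2.

2 generations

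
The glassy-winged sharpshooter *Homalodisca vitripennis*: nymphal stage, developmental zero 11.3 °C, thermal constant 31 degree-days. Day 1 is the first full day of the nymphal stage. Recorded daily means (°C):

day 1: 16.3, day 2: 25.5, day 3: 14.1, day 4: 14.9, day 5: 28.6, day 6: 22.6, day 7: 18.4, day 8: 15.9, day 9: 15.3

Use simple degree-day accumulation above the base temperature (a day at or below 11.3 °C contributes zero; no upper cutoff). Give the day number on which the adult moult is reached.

Daily DD above 11.3 °C: 5.0, 14.2, 2.8, 3.6, 17.3, 11.3, 7.1, 4.6, 4.0.
Cumulative: 5.0, 19.2, 22.0, 25.6, 42.9, 54.2, 61.3, 65.9, 69.9.
The total first reaches 31 DD on day 5.

day 5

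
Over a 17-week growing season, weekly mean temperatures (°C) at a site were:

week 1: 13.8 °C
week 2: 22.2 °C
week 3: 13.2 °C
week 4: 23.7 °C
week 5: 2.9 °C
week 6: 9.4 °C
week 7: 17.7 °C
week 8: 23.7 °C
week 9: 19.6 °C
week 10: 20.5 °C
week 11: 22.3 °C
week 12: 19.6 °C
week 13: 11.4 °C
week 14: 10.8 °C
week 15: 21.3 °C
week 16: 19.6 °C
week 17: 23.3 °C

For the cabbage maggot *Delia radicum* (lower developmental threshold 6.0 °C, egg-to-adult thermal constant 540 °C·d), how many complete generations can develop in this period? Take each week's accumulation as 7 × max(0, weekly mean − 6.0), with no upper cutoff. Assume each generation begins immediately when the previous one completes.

2 generations

Weekly DD (7 × max(0, T̄ − 6.0)): 54.6, 113.4, 50.4, 123.9, 0.0, 23.8, 81.9, 123.9, 95.2, 101.5, 114.1, 95.2, 37.8, 33.6, 107.1, 95.2, 121.1.
Season total = 1372.7 DD.
Complete generations = ⌊1372.7 / 540⌋ = 2.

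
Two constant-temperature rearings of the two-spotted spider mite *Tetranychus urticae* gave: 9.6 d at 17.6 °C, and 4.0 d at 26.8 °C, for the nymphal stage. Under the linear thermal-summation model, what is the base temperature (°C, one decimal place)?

Linear rate model ⇒ the product D·(T − T_b) is constant across temperatures.
9.6·(17.6 − T_b) = 4.0·(26.8 − T_b)
T_b = (9.6·17.6 − 4.0·26.8) / (9.6 − 4.0) = 61.76 / 5.6 = 11.029 °C ≈ 11.0 °C.

11.0 °C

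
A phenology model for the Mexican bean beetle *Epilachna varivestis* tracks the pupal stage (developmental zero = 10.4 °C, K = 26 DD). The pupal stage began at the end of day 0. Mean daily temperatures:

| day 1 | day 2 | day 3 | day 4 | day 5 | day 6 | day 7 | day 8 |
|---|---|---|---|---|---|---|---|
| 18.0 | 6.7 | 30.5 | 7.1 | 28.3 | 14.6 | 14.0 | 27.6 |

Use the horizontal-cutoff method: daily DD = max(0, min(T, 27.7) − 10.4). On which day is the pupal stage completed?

day 5

Daily DD above 10.4 °C (capped at 17.3): 7.6, 0.0, 17.3, 0.0, 17.3, 4.2, 3.6, 17.2.
Cumulative: 7.6, 7.6, 24.9, 24.9, 42.2, 46.4, 50.0, 67.2.
The total first reaches 26 DD on day 5.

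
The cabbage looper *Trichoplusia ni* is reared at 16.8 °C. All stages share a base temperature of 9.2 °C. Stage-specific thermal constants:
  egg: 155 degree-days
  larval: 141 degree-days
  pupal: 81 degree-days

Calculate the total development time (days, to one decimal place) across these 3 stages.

Daily accumulation at 16.8 °C = 16.8 − 9.2 = 7.6 DD/day.
Total K = 155 + 141 + 81 = 377 DD.
Total duration = 377 / 7.6 = 49.605 ≈ 49.6 days.

49.6 days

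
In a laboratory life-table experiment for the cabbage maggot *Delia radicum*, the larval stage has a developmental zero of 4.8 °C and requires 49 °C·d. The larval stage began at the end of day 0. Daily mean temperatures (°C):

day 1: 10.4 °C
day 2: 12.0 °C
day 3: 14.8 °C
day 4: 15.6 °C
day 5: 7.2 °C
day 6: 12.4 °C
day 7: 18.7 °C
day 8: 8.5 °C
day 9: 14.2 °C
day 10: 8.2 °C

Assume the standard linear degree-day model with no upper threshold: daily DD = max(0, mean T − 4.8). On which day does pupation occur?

Daily DD above 4.8 °C: 5.6, 7.2, 10.0, 10.8, 2.4, 7.6, 13.9, 3.7, 9.4, 3.4.
Cumulative: 5.6, 12.8, 22.8, 33.6, 36.0, 43.6, 57.5, 61.2, 70.6, 74.0.
The total first reaches 49 DD on day 7.

day 7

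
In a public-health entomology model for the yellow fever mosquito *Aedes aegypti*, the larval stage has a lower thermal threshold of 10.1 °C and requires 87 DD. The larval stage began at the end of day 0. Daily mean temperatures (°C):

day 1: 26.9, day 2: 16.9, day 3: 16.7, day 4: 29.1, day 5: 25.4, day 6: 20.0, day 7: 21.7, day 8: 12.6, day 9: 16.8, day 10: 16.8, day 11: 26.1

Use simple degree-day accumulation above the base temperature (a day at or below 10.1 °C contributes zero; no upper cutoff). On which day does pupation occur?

Daily DD above 10.1 °C: 16.8, 6.8, 6.6, 19.0, 15.3, 9.9, 11.6, 2.5, 6.7, 6.7, 16.0.
Cumulative: 16.8, 23.6, 30.2, 49.2, 64.5, 74.4, 86.0, 88.5, 95.2, 101.9, 117.9.
The total first reaches 87 DD on day 8.

day 8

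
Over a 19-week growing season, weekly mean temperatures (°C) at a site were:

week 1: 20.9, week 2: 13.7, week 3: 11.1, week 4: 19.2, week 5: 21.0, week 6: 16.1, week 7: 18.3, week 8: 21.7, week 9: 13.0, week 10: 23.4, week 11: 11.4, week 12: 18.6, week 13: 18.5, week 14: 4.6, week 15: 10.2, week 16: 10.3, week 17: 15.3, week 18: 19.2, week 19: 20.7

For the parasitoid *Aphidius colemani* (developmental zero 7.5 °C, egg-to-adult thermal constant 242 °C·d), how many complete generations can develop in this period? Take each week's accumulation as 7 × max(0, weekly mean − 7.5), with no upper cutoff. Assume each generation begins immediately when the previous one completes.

4 generations

Weekly DD (7 × max(0, T̄ − 7.5)): 93.8, 43.4, 25.2, 81.9, 94.5, 60.2, 75.6, 99.4, 38.5, 111.3, 27.3, 77.7, 77.0, 0.0, 18.9, 19.6, 54.6, 81.9, 92.4.
Season total = 1173.2 DD.
Complete generations = ⌊1173.2 / 242⌋ = 4.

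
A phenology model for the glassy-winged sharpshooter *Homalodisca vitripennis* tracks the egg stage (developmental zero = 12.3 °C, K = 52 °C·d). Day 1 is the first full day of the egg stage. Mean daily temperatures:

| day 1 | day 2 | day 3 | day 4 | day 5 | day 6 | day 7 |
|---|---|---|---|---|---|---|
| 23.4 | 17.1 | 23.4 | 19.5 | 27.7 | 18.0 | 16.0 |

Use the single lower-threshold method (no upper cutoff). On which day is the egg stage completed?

day 6

Daily DD above 12.3 °C: 11.1, 4.8, 11.1, 7.2, 15.4, 5.7, 3.7.
Cumulative: 11.1, 15.9, 27.0, 34.2, 49.6, 55.3, 59.0.
The total first reaches 52 DD on day 6.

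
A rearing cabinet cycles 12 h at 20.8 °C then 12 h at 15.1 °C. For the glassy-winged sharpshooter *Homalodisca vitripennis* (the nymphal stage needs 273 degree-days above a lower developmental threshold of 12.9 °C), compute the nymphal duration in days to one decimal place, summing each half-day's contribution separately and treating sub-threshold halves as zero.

54.1 days

Day half: max(0, 20.8 − 12.9) × 0.5 = 7.9 × 0.5 = 3.95 DD.
Night half: max(0, 15.1 − 12.9) × 0.5 = 2.2 × 0.5 = 1.10 DD.
Per 24 h: 5.05 DD/day.
Duration = 273 / 5.05 = 54.059 ≈ 54.1 days.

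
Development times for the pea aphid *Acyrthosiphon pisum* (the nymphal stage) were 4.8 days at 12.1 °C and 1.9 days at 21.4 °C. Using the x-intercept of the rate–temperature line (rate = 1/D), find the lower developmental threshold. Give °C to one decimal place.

Under the model K = D·(T − T_b), so D₁·(T₁ − T_b) = D₂·(T₂ − T_b).
4.8·(12.1 − T_b) = 1.9·(21.4 − T_b)
T_b = (4.8·12.1 − 1.9·21.4) / (4.8 − 1.9) = 17.42 / 2.9 = 6.007 °C ≈ 6.0 °C.

6.0 °C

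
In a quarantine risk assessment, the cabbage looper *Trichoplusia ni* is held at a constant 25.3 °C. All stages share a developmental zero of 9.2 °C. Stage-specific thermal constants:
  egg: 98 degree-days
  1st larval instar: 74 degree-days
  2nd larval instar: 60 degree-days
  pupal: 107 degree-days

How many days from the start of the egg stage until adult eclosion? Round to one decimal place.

Daily accumulation at 25.3 °C = 25.3 − 9.2 = 16.1 DD/day.
Total K = 98 + 74 + 60 + 107 = 339 DD.
Total duration = 339 / 16.1 = 21.056 ≈ 21.1 days.

21.1 days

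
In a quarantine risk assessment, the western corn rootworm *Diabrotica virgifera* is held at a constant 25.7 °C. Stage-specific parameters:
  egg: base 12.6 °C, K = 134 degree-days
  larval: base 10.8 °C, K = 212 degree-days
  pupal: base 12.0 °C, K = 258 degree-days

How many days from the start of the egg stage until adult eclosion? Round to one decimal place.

43.3 days

egg: 134 / (25.7 − 12.6) = 134 / 13.1 = 10.229 d.
larval: 212 / (25.7 − 10.8) = 212 / 14.9 = 14.228 d.
pupal: 258 / (25.7 − 12.0) = 258 / 13.7 = 18.832 d.
Sum = 43.289 ≈ 43.3 days.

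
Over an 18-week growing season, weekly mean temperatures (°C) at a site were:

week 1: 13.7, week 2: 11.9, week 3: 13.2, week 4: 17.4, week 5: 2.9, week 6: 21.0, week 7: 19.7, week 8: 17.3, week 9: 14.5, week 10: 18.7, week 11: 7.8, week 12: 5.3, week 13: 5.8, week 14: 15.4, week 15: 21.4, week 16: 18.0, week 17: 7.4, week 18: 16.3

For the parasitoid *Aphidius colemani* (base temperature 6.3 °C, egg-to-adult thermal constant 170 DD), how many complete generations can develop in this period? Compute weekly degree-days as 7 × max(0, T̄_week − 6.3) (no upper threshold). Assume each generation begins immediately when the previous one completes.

5 generations

Weekly DD (7 × max(0, T̄ − 6.3)): 51.8, 39.2, 48.3, 77.7, 0.0, 102.9, 93.8, 77.0, 57.4, 86.8, 10.5, 0.0, 0.0, 63.7, 105.7, 81.9, 7.7, 70.0.
Season total = 974.4 DD.
Complete generations = ⌊974.4 / 170⌋ = 5.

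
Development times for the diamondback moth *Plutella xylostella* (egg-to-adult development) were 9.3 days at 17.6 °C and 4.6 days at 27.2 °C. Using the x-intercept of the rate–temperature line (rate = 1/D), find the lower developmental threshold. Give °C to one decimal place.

8.2 °C

Equal thermal constants: D₁(T₁ − T_b) = D₂(T₂ − T_b).
9.3·(17.6 − T_b) = 4.6·(27.2 − T_b)
T_b = (9.3·17.6 − 4.6·27.2) / (9.3 − 4.6) = 38.56 / 4.7 = 8.204 °C ≈ 8.2 °C.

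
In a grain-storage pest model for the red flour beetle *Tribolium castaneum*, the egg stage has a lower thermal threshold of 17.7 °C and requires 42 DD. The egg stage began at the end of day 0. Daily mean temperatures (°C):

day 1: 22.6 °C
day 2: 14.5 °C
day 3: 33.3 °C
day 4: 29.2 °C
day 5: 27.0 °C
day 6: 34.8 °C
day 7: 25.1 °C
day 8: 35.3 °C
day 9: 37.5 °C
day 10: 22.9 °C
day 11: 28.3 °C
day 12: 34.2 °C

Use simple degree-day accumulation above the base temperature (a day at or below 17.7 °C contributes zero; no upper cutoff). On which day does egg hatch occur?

day 6

Daily DD above 17.7 °C: 4.9, 0.0, 15.6, 11.5, 9.3, 17.1, 7.4, 17.6, 19.8, 5.2, 10.6, 16.5.
Cumulative: 4.9, 4.9, 20.5, 32.0, 41.3, 58.4, 65.8, 83.4, 103.2, 108.4, 119.0, 135.5.
The total first reaches 42 DD on day 6.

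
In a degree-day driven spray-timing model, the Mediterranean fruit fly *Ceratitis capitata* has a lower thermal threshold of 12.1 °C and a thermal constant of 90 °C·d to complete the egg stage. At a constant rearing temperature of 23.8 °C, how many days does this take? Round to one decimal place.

Daily accumulation = 23.8 − 12.1 = 11.7 DD/day.
Duration = 90 / 11.7 = 7.692 ≈ 7.7 days.

7.7 days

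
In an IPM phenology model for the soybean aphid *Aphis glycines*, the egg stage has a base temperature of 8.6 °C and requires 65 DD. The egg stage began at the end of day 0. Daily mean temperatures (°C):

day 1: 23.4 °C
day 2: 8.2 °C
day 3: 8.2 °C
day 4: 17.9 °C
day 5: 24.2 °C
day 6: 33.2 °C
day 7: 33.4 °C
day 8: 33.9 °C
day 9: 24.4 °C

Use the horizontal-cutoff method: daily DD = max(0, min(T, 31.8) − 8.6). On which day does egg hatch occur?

day 7

Daily DD above 8.6 °C (capped at 23.2): 14.8, 0.0, 0.0, 9.3, 15.6, 23.2, 23.2, 23.2, 15.8.
Cumulative: 14.8, 14.8, 14.8, 24.1, 39.7, 62.9, 86.1, 109.3, 125.1.
The total first reaches 65 DD on day 7.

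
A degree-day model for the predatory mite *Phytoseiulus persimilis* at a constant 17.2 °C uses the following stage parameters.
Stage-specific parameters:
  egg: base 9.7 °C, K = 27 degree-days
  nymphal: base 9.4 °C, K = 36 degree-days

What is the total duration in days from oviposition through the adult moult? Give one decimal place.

8.2 days

egg: 27 / (17.2 − 9.7) = 27 / 7.5 = 3.600 d.
nymphal: 36 / (17.2 − 9.4) = 36 / 7.8 = 4.615 d.
Sum = 8.215 ≈ 8.2 days.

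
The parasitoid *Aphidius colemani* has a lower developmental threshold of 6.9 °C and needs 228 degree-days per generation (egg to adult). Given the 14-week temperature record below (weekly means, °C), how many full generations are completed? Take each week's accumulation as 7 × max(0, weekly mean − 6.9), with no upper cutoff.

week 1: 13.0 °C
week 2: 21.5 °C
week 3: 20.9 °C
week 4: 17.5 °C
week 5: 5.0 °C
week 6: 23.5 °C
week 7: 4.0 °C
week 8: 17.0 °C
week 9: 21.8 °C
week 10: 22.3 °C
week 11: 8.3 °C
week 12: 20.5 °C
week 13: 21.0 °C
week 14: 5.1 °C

4 generations

Weekly DD (7 × max(0, T̄ − 6.9)): 42.7, 102.2, 98.0, 74.2, 0.0, 116.2, 0.0, 70.7, 104.3, 107.8, 9.8, 95.2, 98.7, 0.0.
Season total = 919.8 DD.
Complete generations = ⌊919.8 / 228⌋ = 4.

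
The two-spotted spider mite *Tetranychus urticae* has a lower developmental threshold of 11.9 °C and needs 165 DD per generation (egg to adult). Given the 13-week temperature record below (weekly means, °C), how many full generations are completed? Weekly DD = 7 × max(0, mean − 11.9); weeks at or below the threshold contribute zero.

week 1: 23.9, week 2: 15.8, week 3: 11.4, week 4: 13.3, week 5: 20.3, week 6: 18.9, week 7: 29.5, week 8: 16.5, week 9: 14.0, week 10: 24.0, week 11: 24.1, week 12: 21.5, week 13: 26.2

Weekly DD (7 × max(0, T̄ − 11.9)): 84.0, 27.3, 0.0, 9.8, 58.8, 49.0, 123.2, 32.2, 14.7, 84.7, 85.4, 67.2, 100.1.
Season total = 736.4 DD.
Complete generations = ⌊736.4 / 165⌋ = 4.

4 generations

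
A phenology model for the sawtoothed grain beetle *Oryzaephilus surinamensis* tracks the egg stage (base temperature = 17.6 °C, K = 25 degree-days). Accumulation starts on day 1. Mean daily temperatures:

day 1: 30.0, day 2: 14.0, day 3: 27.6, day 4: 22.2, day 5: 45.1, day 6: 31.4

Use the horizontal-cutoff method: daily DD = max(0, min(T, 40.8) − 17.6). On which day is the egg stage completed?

day 4

Daily DD above 17.6 °C (capped at 23.2): 12.4, 0.0, 10.0, 4.6, 23.2, 13.8.
Cumulative: 12.4, 12.4, 22.4, 27.0, 50.2, 64.0.
The total first reaches 25 DD on day 4.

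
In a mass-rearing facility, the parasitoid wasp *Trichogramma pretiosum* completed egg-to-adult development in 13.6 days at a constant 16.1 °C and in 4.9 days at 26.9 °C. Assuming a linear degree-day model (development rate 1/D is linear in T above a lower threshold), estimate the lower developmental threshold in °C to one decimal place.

Linear rate model ⇒ the product D·(T − T_b) is constant across temperatures.
13.6·(16.1 − T_b) = 4.9·(26.9 − T_b)
T_b = (13.6·16.1 − 4.9·26.9) / (13.6 − 4.9) = 87.15 / 8.7 = 10.017 °C ≈ 10.0 °C.

10.0 °C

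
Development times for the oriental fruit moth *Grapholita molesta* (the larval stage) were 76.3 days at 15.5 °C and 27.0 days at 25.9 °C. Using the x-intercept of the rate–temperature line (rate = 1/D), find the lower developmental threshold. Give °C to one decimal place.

9.8 °C

Linear rate model ⇒ the product D·(T − T_b) is constant across temperatures.
76.3·(15.5 − T_b) = 27.0·(25.9 − T_b)
T_b = (76.3·15.5 − 27.0·25.9) / (76.3 − 27.0) = 483.35 / 49.3 = 9.804 °C ≈ 9.8 °C.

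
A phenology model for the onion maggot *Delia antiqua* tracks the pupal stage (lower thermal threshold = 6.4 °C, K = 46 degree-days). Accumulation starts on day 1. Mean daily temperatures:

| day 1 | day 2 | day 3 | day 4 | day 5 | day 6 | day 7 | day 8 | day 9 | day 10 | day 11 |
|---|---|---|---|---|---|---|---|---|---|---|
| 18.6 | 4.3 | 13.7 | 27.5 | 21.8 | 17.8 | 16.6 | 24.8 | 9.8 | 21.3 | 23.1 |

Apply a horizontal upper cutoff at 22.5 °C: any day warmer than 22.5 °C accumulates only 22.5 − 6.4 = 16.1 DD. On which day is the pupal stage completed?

day 5

Daily DD above 6.4 °C (capped at 16.1): 12.2, 0.0, 7.3, 16.1, 15.4, 11.4, 10.2, 16.1, 3.4, 14.9, 16.1.
Cumulative: 12.2, 12.2, 19.5, 35.6, 51.0, 62.4, 72.6, 88.7, 92.1, 107.0, 123.1.
The total first reaches 46 DD on day 5.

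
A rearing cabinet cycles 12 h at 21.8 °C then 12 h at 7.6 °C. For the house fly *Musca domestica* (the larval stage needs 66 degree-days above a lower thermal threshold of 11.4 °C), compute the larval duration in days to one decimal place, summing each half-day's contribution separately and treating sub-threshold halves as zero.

12.7 days

Day half: max(0, 21.8 − 11.4) × 0.5 = 10.4 × 0.5 = 5.20 DD.
Night half: max(0, 7.6 − 11.4) × 0.5 = 0.0 × 0.5 = 0.00 DD.
Per 24 h: 5.20 DD/day.
Duration = 66 / 5.20 = 12.692 ≈ 12.7 days.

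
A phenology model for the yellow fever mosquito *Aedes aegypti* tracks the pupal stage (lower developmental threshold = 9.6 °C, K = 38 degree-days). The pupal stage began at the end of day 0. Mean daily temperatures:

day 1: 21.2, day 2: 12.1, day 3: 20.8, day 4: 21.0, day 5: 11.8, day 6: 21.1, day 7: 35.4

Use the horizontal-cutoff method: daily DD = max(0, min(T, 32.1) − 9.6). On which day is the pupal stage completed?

day 5

Daily DD above 9.6 °C (capped at 22.5): 11.6, 2.5, 11.2, 11.4, 2.2, 11.5, 22.5.
Cumulative: 11.6, 14.1, 25.3, 36.7, 38.9, 50.4, 72.9.
The total first reaches 38 DD on day 5.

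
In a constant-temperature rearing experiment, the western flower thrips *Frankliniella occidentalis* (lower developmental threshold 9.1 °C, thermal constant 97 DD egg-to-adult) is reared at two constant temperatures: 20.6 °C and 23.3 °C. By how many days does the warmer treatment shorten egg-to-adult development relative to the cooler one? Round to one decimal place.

At 20.6 °C: 97 / (20.6 − 9.1) = 97 / 11.5 = 8.435 d.
At 23.3 °C: 97 / (23.3 − 9.1) = 97 / 14.2 = 6.831 d.
Difference = |8.435 − 6.831| = 1.604 ≈ 1.6 days.

1.6 days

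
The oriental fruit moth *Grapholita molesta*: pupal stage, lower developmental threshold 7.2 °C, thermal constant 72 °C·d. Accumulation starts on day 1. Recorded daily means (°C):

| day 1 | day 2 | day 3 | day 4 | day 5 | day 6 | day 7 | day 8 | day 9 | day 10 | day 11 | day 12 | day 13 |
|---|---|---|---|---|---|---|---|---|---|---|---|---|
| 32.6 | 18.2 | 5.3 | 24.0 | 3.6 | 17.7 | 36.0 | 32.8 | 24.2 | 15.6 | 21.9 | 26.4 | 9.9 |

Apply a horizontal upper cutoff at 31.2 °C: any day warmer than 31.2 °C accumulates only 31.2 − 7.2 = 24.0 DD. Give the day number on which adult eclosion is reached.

Daily DD above 7.2 °C (capped at 24.0): 24.0, 11.0, 0.0, 16.8, 0.0, 10.5, 24.0, 24.0, 17.0, 8.4, 14.7, 19.2, 2.7.
Cumulative: 24.0, 35.0, 35.0, 51.8, 51.8, 62.3, 86.3, 110.3, 127.3, 135.7, 150.4, 169.6, 172.3.
The total first reaches 72 DD on day 7.

day 7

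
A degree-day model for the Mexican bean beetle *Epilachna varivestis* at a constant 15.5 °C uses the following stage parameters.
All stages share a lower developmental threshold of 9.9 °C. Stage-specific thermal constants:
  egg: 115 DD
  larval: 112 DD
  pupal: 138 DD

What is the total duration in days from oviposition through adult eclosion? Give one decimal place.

65.2 days

Daily accumulation at 15.5 °C = 15.5 − 9.9 = 5.6 DD/day.
Total K = 115 + 112 + 138 = 365 DD.
Total duration = 365 / 5.6 = 65.179 ≈ 65.2 days.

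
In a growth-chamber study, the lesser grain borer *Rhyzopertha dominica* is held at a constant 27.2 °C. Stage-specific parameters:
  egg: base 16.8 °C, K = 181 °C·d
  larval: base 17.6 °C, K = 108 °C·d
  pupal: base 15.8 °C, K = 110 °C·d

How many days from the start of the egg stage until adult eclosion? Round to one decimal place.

egg: 181 / (27.2 − 16.8) = 181 / 10.4 = 17.404 d.
larval: 108 / (27.2 − 17.6) = 108 / 9.6 = 11.250 d.
pupal: 110 / (27.2 − 15.8) = 110 / 11.4 = 9.649 d.
Sum = 38.303 ≈ 38.3 days.

38.3 days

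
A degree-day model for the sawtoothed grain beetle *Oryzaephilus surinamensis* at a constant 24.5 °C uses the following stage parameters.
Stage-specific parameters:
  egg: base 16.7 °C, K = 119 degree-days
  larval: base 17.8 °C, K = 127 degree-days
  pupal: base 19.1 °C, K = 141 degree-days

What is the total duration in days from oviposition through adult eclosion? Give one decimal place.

60.3 days

egg: 119 / (24.5 − 16.7) = 119 / 7.8 = 15.256 d.
larval: 127 / (24.5 − 17.8) = 127 / 6.7 = 18.955 d.
pupal: 141 / (24.5 − 19.1) = 141 / 5.4 = 26.111 d.
Sum = 60.323 ≈ 60.3 days.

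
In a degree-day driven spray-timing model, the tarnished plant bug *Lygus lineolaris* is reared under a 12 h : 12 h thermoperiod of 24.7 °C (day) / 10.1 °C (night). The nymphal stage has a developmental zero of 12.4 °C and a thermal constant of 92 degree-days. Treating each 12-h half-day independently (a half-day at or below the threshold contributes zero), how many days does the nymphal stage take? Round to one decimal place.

Day half: max(0, 24.7 − 12.4) × 0.5 = 12.3 × 0.5 = 6.15 DD.
Night half: max(0, 10.1 − 12.4) × 0.5 = 0.0 × 0.5 = 0.00 DD.
Per 24 h: 6.15 DD/day.
Duration = 92 / 6.15 = 14.959 ≈ 15.0 days.

15.0 days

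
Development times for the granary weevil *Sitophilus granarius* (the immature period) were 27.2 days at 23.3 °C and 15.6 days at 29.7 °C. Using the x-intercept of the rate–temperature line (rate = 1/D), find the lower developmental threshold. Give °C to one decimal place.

14.7 °C

Equal thermal constants: D₁(T₁ − T_b) = D₂(T₂ − T_b).
27.2·(23.3 − T_b) = 15.6·(29.7 − T_b)
T_b = (27.2·23.3 − 15.6·29.7) / (27.2 − 15.6) = 170.44 / 11.6 = 14.693 °C ≈ 14.7 °C.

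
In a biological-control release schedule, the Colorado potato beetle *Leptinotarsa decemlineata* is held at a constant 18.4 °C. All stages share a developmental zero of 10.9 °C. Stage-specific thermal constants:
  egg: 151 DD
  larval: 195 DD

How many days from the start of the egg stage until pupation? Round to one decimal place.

Daily accumulation at 18.4 °C = 18.4 − 10.9 = 7.5 DD/day.
Total K = 151 + 195 = 346 DD.
Total duration = 346 / 7.5 = 46.133 ≈ 46.1 days.

46.1 days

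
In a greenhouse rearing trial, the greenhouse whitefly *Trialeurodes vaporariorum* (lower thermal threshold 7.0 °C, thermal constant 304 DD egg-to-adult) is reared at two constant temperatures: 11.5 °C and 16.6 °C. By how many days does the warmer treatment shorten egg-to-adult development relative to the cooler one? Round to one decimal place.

35.9 days

At 11.5 °C: 304 / (11.5 − 7.0) = 304 / 4.5 = 67.556 d.
At 16.6 °C: 304 / (16.6 − 7.0) = 304 / 9.6 = 31.667 d.
Difference = |67.556 − 31.667| = 35.889 ≈ 35.9 days.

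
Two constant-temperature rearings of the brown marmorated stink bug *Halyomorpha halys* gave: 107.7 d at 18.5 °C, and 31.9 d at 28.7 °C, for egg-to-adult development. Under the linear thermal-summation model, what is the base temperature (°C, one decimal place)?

14.2 °C

Linear rate model ⇒ the product D·(T − T_b) is constant across temperatures.
107.7·(18.5 − T_b) = 31.9·(28.7 − T_b)
T_b = (107.7·18.5 − 31.9·28.7) / (107.7 − 31.9) = 1076.92 / 75.8 = 14.207 °C ≈ 14.2 °C.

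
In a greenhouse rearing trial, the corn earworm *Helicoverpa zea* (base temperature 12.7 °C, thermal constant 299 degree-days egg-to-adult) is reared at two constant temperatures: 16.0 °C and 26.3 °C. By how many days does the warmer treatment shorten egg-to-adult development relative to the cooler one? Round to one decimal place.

68.6 days

At 16.0 °C: 299 / (16.0 − 12.7) = 299 / 3.3 = 90.606 d.
At 26.3 °C: 299 / (26.3 − 12.7) = 299 / 13.6 = 21.985 d.
Difference = |90.606 − 21.985| = 68.621 ≈ 68.6 days.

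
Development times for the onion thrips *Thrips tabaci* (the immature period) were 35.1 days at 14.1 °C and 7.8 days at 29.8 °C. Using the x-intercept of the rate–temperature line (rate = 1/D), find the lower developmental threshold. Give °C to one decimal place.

9.6 °C

Linear rate model ⇒ the product D·(T − T_b) is constant across temperatures.
35.1·(14.1 − T_b) = 7.8·(29.8 − T_b)
T_b = (35.1·14.1 − 7.8·29.8) / (35.1 − 7.8) = 262.47 / 27.3 = 9.614 °C ≈ 9.6 °C.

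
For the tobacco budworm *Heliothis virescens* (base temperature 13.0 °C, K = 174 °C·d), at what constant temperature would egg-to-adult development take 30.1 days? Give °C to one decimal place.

18.8 °C

Required daily accumulation = 174 / 30.1 = 5.781 DD/day.
T = T_base + 5.781 = 13.0 + 5.781 = 18.781 ≈ 18.8 °C.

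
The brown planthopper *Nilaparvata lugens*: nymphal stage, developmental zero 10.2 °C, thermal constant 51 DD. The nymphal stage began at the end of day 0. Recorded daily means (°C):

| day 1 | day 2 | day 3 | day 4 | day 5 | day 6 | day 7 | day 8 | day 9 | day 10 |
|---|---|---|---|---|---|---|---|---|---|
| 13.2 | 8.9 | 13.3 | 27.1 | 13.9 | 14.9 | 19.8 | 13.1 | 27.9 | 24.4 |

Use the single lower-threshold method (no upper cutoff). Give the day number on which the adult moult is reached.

Daily DD above 10.2 °C: 3.0, 0.0, 3.1, 16.9, 3.7, 4.7, 9.6, 2.9, 17.7, 14.2.
Cumulative: 3.0, 3.0, 6.1, 23.0, 26.7, 31.4, 41.0, 43.9, 61.6, 75.8.
The total first reaches 51 DD on day 9.

day 9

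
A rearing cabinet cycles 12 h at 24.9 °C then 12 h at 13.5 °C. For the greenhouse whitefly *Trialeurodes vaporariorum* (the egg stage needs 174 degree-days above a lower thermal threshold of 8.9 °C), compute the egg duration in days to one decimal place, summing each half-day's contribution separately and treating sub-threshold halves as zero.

16.9 days

Day half: max(0, 24.9 − 8.9) × 0.5 = 16.0 × 0.5 = 8.00 DD.
Night half: max(0, 13.5 − 8.9) × 0.5 = 4.6 × 0.5 = 2.30 DD.
Per 24 h: 10.30 DD/day.
Duration = 174 / 10.30 = 16.893 ≈ 16.9 days.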